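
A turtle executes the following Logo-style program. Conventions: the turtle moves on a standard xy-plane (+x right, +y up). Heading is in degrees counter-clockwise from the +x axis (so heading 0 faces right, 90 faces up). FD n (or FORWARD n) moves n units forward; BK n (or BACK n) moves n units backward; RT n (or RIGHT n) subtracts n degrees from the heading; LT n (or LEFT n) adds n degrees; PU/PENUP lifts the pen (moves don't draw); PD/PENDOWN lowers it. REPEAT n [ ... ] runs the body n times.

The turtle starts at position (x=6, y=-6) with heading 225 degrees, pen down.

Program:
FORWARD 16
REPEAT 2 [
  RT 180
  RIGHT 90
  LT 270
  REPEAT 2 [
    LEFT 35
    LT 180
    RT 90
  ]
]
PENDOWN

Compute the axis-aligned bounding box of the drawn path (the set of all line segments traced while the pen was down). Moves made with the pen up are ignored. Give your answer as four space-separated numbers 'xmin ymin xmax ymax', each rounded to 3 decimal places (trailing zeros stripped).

Executing turtle program step by step:
Start: pos=(6,-6), heading=225, pen down
FD 16: (6,-6) -> (-5.314,-17.314) [heading=225, draw]
REPEAT 2 [
  -- iteration 1/2 --
  RT 180: heading 225 -> 45
  RT 90: heading 45 -> 315
  LT 270: heading 315 -> 225
  REPEAT 2 [
    -- iteration 1/2 --
    LT 35: heading 225 -> 260
    LT 180: heading 260 -> 80
    RT 90: heading 80 -> 350
    -- iteration 2/2 --
    LT 35: heading 350 -> 25
    LT 180: heading 25 -> 205
    RT 90: heading 205 -> 115
  ]
  -- iteration 2/2 --
  RT 180: heading 115 -> 295
  RT 90: heading 295 -> 205
  LT 270: heading 205 -> 115
  REPEAT 2 [
    -- iteration 1/2 --
    LT 35: heading 115 -> 150
    LT 180: heading 150 -> 330
    RT 90: heading 330 -> 240
    -- iteration 2/2 --
    LT 35: heading 240 -> 275
    LT 180: heading 275 -> 95
    RT 90: heading 95 -> 5
  ]
]
PD: pen down
Final: pos=(-5.314,-17.314), heading=5, 1 segment(s) drawn

Segment endpoints: x in {-5.314, 6}, y in {-17.314, -6}
xmin=-5.314, ymin=-17.314, xmax=6, ymax=-6

Answer: -5.314 -17.314 6 -6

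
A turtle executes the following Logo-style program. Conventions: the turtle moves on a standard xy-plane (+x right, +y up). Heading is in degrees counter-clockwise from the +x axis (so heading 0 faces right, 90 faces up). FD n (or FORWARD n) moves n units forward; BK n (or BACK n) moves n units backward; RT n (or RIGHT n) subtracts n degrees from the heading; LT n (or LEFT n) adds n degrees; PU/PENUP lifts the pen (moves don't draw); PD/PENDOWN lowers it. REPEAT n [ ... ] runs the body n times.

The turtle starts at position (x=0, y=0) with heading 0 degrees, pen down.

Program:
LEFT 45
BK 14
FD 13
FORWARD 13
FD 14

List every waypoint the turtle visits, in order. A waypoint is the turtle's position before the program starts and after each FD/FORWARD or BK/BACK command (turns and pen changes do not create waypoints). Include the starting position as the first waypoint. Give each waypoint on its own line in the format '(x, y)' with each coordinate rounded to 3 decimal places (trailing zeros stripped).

Answer: (0, 0)
(-9.899, -9.899)
(-0.707, -0.707)
(8.485, 8.485)
(18.385, 18.385)

Derivation:
Executing turtle program step by step:
Start: pos=(0,0), heading=0, pen down
LT 45: heading 0 -> 45
BK 14: (0,0) -> (-9.899,-9.899) [heading=45, draw]
FD 13: (-9.899,-9.899) -> (-0.707,-0.707) [heading=45, draw]
FD 13: (-0.707,-0.707) -> (8.485,8.485) [heading=45, draw]
FD 14: (8.485,8.485) -> (18.385,18.385) [heading=45, draw]
Final: pos=(18.385,18.385), heading=45, 4 segment(s) drawn
Waypoints (5 total):
(0, 0)
(-9.899, -9.899)
(-0.707, -0.707)
(8.485, 8.485)
(18.385, 18.385)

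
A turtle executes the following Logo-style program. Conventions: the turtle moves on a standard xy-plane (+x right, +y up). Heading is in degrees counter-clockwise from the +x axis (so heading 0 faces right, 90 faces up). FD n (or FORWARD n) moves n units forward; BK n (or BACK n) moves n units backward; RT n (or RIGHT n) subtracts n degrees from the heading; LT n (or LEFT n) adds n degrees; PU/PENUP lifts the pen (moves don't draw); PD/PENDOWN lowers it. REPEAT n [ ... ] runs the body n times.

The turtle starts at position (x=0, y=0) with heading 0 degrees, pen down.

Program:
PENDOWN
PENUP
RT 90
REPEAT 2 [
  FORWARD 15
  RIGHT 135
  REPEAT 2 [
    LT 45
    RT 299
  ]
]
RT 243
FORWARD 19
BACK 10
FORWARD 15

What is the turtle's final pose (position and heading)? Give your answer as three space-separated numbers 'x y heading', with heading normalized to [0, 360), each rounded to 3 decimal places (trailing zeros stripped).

Answer: -9.381 -18.793 181

Derivation:
Executing turtle program step by step:
Start: pos=(0,0), heading=0, pen down
PD: pen down
PU: pen up
RT 90: heading 0 -> 270
REPEAT 2 [
  -- iteration 1/2 --
  FD 15: (0,0) -> (0,-15) [heading=270, move]
  RT 135: heading 270 -> 135
  REPEAT 2 [
    -- iteration 1/2 --
    LT 45: heading 135 -> 180
    RT 299: heading 180 -> 241
    -- iteration 2/2 --
    LT 45: heading 241 -> 286
    RT 299: heading 286 -> 347
  ]
  -- iteration 2/2 --
  FD 15: (0,-15) -> (14.616,-18.374) [heading=347, move]
  RT 135: heading 347 -> 212
  REPEAT 2 [
    -- iteration 1/2 --
    LT 45: heading 212 -> 257
    RT 299: heading 257 -> 318
    -- iteration 2/2 --
    LT 45: heading 318 -> 3
    RT 299: heading 3 -> 64
  ]
]
RT 243: heading 64 -> 181
FD 19: (14.616,-18.374) -> (-4.382,-18.706) [heading=181, move]
BK 10: (-4.382,-18.706) -> (5.617,-18.531) [heading=181, move]
FD 15: (5.617,-18.531) -> (-9.381,-18.793) [heading=181, move]
Final: pos=(-9.381,-18.793), heading=181, 0 segment(s) drawn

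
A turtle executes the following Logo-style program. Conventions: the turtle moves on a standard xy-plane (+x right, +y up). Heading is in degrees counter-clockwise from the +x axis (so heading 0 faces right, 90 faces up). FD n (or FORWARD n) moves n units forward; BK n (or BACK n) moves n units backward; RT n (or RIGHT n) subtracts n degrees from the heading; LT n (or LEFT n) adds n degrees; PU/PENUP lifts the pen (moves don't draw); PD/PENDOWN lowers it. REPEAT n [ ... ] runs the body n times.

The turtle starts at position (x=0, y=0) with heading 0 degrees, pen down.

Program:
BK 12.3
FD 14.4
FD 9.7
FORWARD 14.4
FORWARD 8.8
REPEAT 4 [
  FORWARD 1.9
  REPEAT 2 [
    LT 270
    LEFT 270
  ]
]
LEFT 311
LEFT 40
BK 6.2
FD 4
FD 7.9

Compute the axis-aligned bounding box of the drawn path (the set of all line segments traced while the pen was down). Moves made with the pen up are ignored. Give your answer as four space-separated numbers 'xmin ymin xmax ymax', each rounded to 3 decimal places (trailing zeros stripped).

Answer: -12.3 -0.892 48.23 0.97

Derivation:
Executing turtle program step by step:
Start: pos=(0,0), heading=0, pen down
BK 12.3: (0,0) -> (-12.3,0) [heading=0, draw]
FD 14.4: (-12.3,0) -> (2.1,0) [heading=0, draw]
FD 9.7: (2.1,0) -> (11.8,0) [heading=0, draw]
FD 14.4: (11.8,0) -> (26.2,0) [heading=0, draw]
FD 8.8: (26.2,0) -> (35,0) [heading=0, draw]
REPEAT 4 [
  -- iteration 1/4 --
  FD 1.9: (35,0) -> (36.9,0) [heading=0, draw]
  REPEAT 2 [
    -- iteration 1/2 --
    LT 270: heading 0 -> 270
    LT 270: heading 270 -> 180
    -- iteration 2/2 --
    LT 270: heading 180 -> 90
    LT 270: heading 90 -> 0
  ]
  -- iteration 2/4 --
  FD 1.9: (36.9,0) -> (38.8,0) [heading=0, draw]
  REPEAT 2 [
    -- iteration 1/2 --
    LT 270: heading 0 -> 270
    LT 270: heading 270 -> 180
    -- iteration 2/2 --
    LT 270: heading 180 -> 90
    LT 270: heading 90 -> 0
  ]
  -- iteration 3/4 --
  FD 1.9: (38.8,0) -> (40.7,0) [heading=0, draw]
  REPEAT 2 [
    -- iteration 1/2 --
    LT 270: heading 0 -> 270
    LT 270: heading 270 -> 180
    -- iteration 2/2 --
    LT 270: heading 180 -> 90
    LT 270: heading 90 -> 0
  ]
  -- iteration 4/4 --
  FD 1.9: (40.7,0) -> (42.6,0) [heading=0, draw]
  REPEAT 2 [
    -- iteration 1/2 --
    LT 270: heading 0 -> 270
    LT 270: heading 270 -> 180
    -- iteration 2/2 --
    LT 270: heading 180 -> 90
    LT 270: heading 90 -> 0
  ]
]
LT 311: heading 0 -> 311
LT 40: heading 311 -> 351
BK 6.2: (42.6,0) -> (36.476,0.97) [heading=351, draw]
FD 4: (36.476,0.97) -> (40.427,0.344) [heading=351, draw]
FD 7.9: (40.427,0.344) -> (48.23,-0.892) [heading=351, draw]
Final: pos=(48.23,-0.892), heading=351, 12 segment(s) drawn

Segment endpoints: x in {-12.3, 0, 2.1, 11.8, 26.2, 35, 36.476, 36.9, 38.8, 40.427, 40.7, 42.6, 48.23}, y in {-0.892, 0, 0, 0, 0, 0.344, 0.97}
xmin=-12.3, ymin=-0.892, xmax=48.23, ymax=0.97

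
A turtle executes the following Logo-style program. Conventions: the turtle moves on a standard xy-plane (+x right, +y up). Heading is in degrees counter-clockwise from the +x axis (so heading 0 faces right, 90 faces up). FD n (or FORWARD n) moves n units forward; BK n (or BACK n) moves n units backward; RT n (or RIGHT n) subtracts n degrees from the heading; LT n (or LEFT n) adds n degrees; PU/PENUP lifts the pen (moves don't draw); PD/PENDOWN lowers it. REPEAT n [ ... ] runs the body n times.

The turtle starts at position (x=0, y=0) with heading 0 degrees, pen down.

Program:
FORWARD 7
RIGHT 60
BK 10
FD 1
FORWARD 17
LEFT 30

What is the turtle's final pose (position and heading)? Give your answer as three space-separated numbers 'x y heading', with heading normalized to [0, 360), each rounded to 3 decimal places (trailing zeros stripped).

Answer: 11 -6.928 330

Derivation:
Executing turtle program step by step:
Start: pos=(0,0), heading=0, pen down
FD 7: (0,0) -> (7,0) [heading=0, draw]
RT 60: heading 0 -> 300
BK 10: (7,0) -> (2,8.66) [heading=300, draw]
FD 1: (2,8.66) -> (2.5,7.794) [heading=300, draw]
FD 17: (2.5,7.794) -> (11,-6.928) [heading=300, draw]
LT 30: heading 300 -> 330
Final: pos=(11,-6.928), heading=330, 4 segment(s) drawn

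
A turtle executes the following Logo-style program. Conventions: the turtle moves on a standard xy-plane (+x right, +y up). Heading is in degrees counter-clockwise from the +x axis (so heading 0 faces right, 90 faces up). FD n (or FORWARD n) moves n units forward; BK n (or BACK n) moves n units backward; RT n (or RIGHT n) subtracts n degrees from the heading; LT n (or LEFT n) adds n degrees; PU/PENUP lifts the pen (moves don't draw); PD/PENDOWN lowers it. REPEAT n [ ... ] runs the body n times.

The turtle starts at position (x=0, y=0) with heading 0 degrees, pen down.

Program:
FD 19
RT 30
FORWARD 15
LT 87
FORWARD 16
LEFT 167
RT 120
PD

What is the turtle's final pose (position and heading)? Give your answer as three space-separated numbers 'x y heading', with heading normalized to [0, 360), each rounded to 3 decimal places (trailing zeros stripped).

Answer: 40.705 5.919 104

Derivation:
Executing turtle program step by step:
Start: pos=(0,0), heading=0, pen down
FD 19: (0,0) -> (19,0) [heading=0, draw]
RT 30: heading 0 -> 330
FD 15: (19,0) -> (31.99,-7.5) [heading=330, draw]
LT 87: heading 330 -> 57
FD 16: (31.99,-7.5) -> (40.705,5.919) [heading=57, draw]
LT 167: heading 57 -> 224
RT 120: heading 224 -> 104
PD: pen down
Final: pos=(40.705,5.919), heading=104, 3 segment(s) drawn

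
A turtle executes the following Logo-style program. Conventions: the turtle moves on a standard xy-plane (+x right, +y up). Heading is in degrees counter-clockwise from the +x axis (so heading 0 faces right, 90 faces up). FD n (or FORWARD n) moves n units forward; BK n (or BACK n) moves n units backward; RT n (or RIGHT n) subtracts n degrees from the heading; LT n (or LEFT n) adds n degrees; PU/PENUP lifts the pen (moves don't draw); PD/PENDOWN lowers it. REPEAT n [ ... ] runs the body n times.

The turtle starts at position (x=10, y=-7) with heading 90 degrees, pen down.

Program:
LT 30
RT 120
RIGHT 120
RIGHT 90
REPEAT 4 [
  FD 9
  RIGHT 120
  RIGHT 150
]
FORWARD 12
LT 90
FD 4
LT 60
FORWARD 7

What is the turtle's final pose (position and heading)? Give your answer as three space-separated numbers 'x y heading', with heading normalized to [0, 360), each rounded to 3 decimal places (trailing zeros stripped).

Answer: 1.108 -10.526 300

Derivation:
Executing turtle program step by step:
Start: pos=(10,-7), heading=90, pen down
LT 30: heading 90 -> 120
RT 120: heading 120 -> 0
RT 120: heading 0 -> 240
RT 90: heading 240 -> 150
REPEAT 4 [
  -- iteration 1/4 --
  FD 9: (10,-7) -> (2.206,-2.5) [heading=150, draw]
  RT 120: heading 150 -> 30
  RT 150: heading 30 -> 240
  -- iteration 2/4 --
  FD 9: (2.206,-2.5) -> (-2.294,-10.294) [heading=240, draw]
  RT 120: heading 240 -> 120
  RT 150: heading 120 -> 330
  -- iteration 3/4 --
  FD 9: (-2.294,-10.294) -> (5.5,-14.794) [heading=330, draw]
  RT 120: heading 330 -> 210
  RT 150: heading 210 -> 60
  -- iteration 4/4 --
  FD 9: (5.5,-14.794) -> (10,-7) [heading=60, draw]
  RT 120: heading 60 -> 300
  RT 150: heading 300 -> 150
]
FD 12: (10,-7) -> (-0.392,-1) [heading=150, draw]
LT 90: heading 150 -> 240
FD 4: (-0.392,-1) -> (-2.392,-4.464) [heading=240, draw]
LT 60: heading 240 -> 300
FD 7: (-2.392,-4.464) -> (1.108,-10.526) [heading=300, draw]
Final: pos=(1.108,-10.526), heading=300, 7 segment(s) drawn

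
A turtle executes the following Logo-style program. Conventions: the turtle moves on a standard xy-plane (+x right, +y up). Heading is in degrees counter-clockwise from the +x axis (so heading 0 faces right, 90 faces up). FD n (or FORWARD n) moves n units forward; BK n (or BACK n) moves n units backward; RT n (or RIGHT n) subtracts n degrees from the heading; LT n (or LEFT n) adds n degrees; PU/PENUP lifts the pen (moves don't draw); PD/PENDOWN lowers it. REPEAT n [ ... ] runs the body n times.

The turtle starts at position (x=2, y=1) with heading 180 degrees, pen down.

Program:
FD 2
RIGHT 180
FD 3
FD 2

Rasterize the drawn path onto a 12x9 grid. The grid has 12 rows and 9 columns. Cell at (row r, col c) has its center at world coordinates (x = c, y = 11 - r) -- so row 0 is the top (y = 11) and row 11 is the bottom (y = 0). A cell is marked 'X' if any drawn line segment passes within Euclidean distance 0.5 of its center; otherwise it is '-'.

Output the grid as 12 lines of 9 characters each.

Segment 0: (2,1) -> (0,1)
Segment 1: (0,1) -> (3,1)
Segment 2: (3,1) -> (5,1)

Answer: ---------
---------
---------
---------
---------
---------
---------
---------
---------
---------
XXXXXX---
---------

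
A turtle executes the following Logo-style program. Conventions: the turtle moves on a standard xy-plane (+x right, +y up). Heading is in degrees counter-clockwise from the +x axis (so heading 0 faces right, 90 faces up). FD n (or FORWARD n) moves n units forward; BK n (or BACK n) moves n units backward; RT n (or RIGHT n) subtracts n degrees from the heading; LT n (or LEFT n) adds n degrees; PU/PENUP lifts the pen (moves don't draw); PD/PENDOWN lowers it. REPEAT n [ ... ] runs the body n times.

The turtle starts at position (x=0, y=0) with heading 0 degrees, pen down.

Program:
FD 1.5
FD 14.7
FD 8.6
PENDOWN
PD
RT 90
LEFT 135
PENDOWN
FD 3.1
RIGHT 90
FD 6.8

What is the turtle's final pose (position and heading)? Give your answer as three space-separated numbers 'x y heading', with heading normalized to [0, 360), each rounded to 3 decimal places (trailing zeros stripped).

Executing turtle program step by step:
Start: pos=(0,0), heading=0, pen down
FD 1.5: (0,0) -> (1.5,0) [heading=0, draw]
FD 14.7: (1.5,0) -> (16.2,0) [heading=0, draw]
FD 8.6: (16.2,0) -> (24.8,0) [heading=0, draw]
PD: pen down
PD: pen down
RT 90: heading 0 -> 270
LT 135: heading 270 -> 45
PD: pen down
FD 3.1: (24.8,0) -> (26.992,2.192) [heading=45, draw]
RT 90: heading 45 -> 315
FD 6.8: (26.992,2.192) -> (31.8,-2.616) [heading=315, draw]
Final: pos=(31.8,-2.616), heading=315, 5 segment(s) drawn

Answer: 31.8 -2.616 315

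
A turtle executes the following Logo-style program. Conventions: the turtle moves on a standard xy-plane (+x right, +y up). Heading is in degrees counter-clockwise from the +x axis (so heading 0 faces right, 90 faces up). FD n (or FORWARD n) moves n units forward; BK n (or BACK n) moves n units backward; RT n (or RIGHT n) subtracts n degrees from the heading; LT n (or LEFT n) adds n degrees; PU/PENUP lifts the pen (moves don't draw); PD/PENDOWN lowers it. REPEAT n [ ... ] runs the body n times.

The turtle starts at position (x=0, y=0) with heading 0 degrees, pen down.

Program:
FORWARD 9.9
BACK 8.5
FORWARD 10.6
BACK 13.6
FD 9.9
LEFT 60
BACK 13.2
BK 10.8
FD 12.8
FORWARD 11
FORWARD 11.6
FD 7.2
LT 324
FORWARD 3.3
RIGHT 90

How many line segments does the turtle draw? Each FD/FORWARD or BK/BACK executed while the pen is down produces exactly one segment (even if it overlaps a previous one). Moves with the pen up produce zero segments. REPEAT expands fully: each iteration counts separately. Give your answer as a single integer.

Executing turtle program step by step:
Start: pos=(0,0), heading=0, pen down
FD 9.9: (0,0) -> (9.9,0) [heading=0, draw]
BK 8.5: (9.9,0) -> (1.4,0) [heading=0, draw]
FD 10.6: (1.4,0) -> (12,0) [heading=0, draw]
BK 13.6: (12,0) -> (-1.6,0) [heading=0, draw]
FD 9.9: (-1.6,0) -> (8.3,0) [heading=0, draw]
LT 60: heading 0 -> 60
BK 13.2: (8.3,0) -> (1.7,-11.432) [heading=60, draw]
BK 10.8: (1.7,-11.432) -> (-3.7,-20.785) [heading=60, draw]
FD 12.8: (-3.7,-20.785) -> (2.7,-9.699) [heading=60, draw]
FD 11: (2.7,-9.699) -> (8.2,-0.173) [heading=60, draw]
FD 11.6: (8.2,-0.173) -> (14,9.873) [heading=60, draw]
FD 7.2: (14,9.873) -> (17.6,16.108) [heading=60, draw]
LT 324: heading 60 -> 24
FD 3.3: (17.6,16.108) -> (20.615,17.45) [heading=24, draw]
RT 90: heading 24 -> 294
Final: pos=(20.615,17.45), heading=294, 12 segment(s) drawn
Segments drawn: 12

Answer: 12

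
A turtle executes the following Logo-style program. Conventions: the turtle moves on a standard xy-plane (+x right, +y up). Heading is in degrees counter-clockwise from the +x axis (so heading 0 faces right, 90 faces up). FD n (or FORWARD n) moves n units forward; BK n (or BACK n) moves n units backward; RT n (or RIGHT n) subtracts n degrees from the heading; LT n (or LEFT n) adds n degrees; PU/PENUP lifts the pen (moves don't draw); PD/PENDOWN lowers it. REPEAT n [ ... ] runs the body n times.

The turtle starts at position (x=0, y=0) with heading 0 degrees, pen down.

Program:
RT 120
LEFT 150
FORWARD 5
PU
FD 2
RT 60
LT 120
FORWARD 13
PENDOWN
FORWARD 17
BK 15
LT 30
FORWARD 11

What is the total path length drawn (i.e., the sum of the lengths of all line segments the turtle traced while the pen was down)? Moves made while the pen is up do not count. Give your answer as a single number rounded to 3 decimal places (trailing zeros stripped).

Executing turtle program step by step:
Start: pos=(0,0), heading=0, pen down
RT 120: heading 0 -> 240
LT 150: heading 240 -> 30
FD 5: (0,0) -> (4.33,2.5) [heading=30, draw]
PU: pen up
FD 2: (4.33,2.5) -> (6.062,3.5) [heading=30, move]
RT 60: heading 30 -> 330
LT 120: heading 330 -> 90
FD 13: (6.062,3.5) -> (6.062,16.5) [heading=90, move]
PD: pen down
FD 17: (6.062,16.5) -> (6.062,33.5) [heading=90, draw]
BK 15: (6.062,33.5) -> (6.062,18.5) [heading=90, draw]
LT 30: heading 90 -> 120
FD 11: (6.062,18.5) -> (0.562,28.026) [heading=120, draw]
Final: pos=(0.562,28.026), heading=120, 4 segment(s) drawn

Segment lengths:
  seg 1: (0,0) -> (4.33,2.5), length = 5
  seg 2: (6.062,16.5) -> (6.062,33.5), length = 17
  seg 3: (6.062,33.5) -> (6.062,18.5), length = 15
  seg 4: (6.062,18.5) -> (0.562,28.026), length = 11
Total = 48

Answer: 48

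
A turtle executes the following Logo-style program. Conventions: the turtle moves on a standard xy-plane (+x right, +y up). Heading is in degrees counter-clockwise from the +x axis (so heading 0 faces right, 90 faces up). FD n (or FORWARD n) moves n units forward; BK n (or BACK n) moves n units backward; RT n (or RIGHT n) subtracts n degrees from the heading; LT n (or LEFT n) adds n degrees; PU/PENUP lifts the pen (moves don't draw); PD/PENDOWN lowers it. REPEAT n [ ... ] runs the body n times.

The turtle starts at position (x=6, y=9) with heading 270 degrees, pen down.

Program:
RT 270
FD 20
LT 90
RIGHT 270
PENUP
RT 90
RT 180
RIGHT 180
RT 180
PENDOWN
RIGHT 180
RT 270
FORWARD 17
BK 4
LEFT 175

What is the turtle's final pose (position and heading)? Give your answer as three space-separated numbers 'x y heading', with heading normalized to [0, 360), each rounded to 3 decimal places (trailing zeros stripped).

Executing turtle program step by step:
Start: pos=(6,9), heading=270, pen down
RT 270: heading 270 -> 0
FD 20: (6,9) -> (26,9) [heading=0, draw]
LT 90: heading 0 -> 90
RT 270: heading 90 -> 180
PU: pen up
RT 90: heading 180 -> 90
RT 180: heading 90 -> 270
RT 180: heading 270 -> 90
RT 180: heading 90 -> 270
PD: pen down
RT 180: heading 270 -> 90
RT 270: heading 90 -> 180
FD 17: (26,9) -> (9,9) [heading=180, draw]
BK 4: (9,9) -> (13,9) [heading=180, draw]
LT 175: heading 180 -> 355
Final: pos=(13,9), heading=355, 3 segment(s) drawn

Answer: 13 9 355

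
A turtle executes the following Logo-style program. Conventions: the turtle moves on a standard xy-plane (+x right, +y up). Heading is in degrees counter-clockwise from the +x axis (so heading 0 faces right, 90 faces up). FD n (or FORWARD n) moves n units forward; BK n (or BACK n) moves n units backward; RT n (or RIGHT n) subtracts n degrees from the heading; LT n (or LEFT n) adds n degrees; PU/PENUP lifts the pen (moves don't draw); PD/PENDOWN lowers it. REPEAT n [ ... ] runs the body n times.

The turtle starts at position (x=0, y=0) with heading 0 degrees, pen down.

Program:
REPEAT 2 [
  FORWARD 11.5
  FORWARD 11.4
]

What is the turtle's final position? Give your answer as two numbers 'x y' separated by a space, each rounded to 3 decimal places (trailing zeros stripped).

Answer: 45.8 0

Derivation:
Executing turtle program step by step:
Start: pos=(0,0), heading=0, pen down
REPEAT 2 [
  -- iteration 1/2 --
  FD 11.5: (0,0) -> (11.5,0) [heading=0, draw]
  FD 11.4: (11.5,0) -> (22.9,0) [heading=0, draw]
  -- iteration 2/2 --
  FD 11.5: (22.9,0) -> (34.4,0) [heading=0, draw]
  FD 11.4: (34.4,0) -> (45.8,0) [heading=0, draw]
]
Final: pos=(45.8,0), heading=0, 4 segment(s) drawn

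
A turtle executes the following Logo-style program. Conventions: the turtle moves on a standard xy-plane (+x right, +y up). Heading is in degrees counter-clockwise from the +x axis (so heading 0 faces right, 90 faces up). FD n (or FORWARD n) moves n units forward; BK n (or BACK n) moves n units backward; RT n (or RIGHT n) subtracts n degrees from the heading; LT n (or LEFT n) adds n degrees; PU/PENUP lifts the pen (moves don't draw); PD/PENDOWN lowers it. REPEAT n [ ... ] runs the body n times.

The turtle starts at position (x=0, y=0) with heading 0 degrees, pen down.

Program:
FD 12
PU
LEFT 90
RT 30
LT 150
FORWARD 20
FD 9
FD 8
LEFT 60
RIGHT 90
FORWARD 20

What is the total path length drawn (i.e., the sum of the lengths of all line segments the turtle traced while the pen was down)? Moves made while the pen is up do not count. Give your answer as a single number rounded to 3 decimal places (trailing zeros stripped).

Executing turtle program step by step:
Start: pos=(0,0), heading=0, pen down
FD 12: (0,0) -> (12,0) [heading=0, draw]
PU: pen up
LT 90: heading 0 -> 90
RT 30: heading 90 -> 60
LT 150: heading 60 -> 210
FD 20: (12,0) -> (-5.321,-10) [heading=210, move]
FD 9: (-5.321,-10) -> (-13.115,-14.5) [heading=210, move]
FD 8: (-13.115,-14.5) -> (-20.043,-18.5) [heading=210, move]
LT 60: heading 210 -> 270
RT 90: heading 270 -> 180
FD 20: (-20.043,-18.5) -> (-40.043,-18.5) [heading=180, move]
Final: pos=(-40.043,-18.5), heading=180, 1 segment(s) drawn

Segment lengths:
  seg 1: (0,0) -> (12,0), length = 12
Total = 12

Answer: 12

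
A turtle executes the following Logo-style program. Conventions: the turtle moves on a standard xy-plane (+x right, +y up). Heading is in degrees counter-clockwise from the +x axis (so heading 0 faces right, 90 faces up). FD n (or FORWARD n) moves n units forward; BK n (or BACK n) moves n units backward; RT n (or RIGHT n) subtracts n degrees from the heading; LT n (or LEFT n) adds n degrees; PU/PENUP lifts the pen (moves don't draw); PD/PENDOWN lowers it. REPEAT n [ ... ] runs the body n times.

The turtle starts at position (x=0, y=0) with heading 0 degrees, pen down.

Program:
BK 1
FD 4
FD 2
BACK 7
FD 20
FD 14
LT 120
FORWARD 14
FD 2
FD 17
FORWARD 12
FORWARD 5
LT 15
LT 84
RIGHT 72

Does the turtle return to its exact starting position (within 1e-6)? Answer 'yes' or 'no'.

Executing turtle program step by step:
Start: pos=(0,0), heading=0, pen down
BK 1: (0,0) -> (-1,0) [heading=0, draw]
FD 4: (-1,0) -> (3,0) [heading=0, draw]
FD 2: (3,0) -> (5,0) [heading=0, draw]
BK 7: (5,0) -> (-2,0) [heading=0, draw]
FD 20: (-2,0) -> (18,0) [heading=0, draw]
FD 14: (18,0) -> (32,0) [heading=0, draw]
LT 120: heading 0 -> 120
FD 14: (32,0) -> (25,12.124) [heading=120, draw]
FD 2: (25,12.124) -> (24,13.856) [heading=120, draw]
FD 17: (24,13.856) -> (15.5,28.579) [heading=120, draw]
FD 12: (15.5,28.579) -> (9.5,38.971) [heading=120, draw]
FD 5: (9.5,38.971) -> (7,43.301) [heading=120, draw]
LT 15: heading 120 -> 135
LT 84: heading 135 -> 219
RT 72: heading 219 -> 147
Final: pos=(7,43.301), heading=147, 11 segment(s) drawn

Start position: (0, 0)
Final position: (7, 43.301)
Distance = 43.863; >= 1e-6 -> NOT closed

Answer: no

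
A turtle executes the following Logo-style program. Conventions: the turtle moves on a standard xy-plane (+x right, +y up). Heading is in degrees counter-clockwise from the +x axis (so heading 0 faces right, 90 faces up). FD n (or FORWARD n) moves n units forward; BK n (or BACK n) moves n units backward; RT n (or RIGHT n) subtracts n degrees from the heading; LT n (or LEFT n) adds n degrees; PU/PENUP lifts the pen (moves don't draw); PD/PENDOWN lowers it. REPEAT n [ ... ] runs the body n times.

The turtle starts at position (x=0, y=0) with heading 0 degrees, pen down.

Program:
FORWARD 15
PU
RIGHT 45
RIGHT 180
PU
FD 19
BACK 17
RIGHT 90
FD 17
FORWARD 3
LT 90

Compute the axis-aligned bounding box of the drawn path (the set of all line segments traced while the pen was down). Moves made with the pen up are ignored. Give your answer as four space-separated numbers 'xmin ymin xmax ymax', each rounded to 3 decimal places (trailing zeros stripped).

Executing turtle program step by step:
Start: pos=(0,0), heading=0, pen down
FD 15: (0,0) -> (15,0) [heading=0, draw]
PU: pen up
RT 45: heading 0 -> 315
RT 180: heading 315 -> 135
PU: pen up
FD 19: (15,0) -> (1.565,13.435) [heading=135, move]
BK 17: (1.565,13.435) -> (13.586,1.414) [heading=135, move]
RT 90: heading 135 -> 45
FD 17: (13.586,1.414) -> (25.607,13.435) [heading=45, move]
FD 3: (25.607,13.435) -> (27.728,15.556) [heading=45, move]
LT 90: heading 45 -> 135
Final: pos=(27.728,15.556), heading=135, 1 segment(s) drawn

Segment endpoints: x in {0, 15}, y in {0}
xmin=0, ymin=0, xmax=15, ymax=0

Answer: 0 0 15 0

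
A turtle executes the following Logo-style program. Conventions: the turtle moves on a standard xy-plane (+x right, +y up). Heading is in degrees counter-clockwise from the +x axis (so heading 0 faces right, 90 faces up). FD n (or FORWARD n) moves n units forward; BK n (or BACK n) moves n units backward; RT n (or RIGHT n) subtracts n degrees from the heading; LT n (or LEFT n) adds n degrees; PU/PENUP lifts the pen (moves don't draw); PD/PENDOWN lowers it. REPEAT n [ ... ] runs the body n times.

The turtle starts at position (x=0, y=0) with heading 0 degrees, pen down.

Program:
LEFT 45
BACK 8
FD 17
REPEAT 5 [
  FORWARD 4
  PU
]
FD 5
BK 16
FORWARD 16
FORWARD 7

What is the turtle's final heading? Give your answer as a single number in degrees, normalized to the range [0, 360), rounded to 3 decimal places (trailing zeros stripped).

Executing turtle program step by step:
Start: pos=(0,0), heading=0, pen down
LT 45: heading 0 -> 45
BK 8: (0,0) -> (-5.657,-5.657) [heading=45, draw]
FD 17: (-5.657,-5.657) -> (6.364,6.364) [heading=45, draw]
REPEAT 5 [
  -- iteration 1/5 --
  FD 4: (6.364,6.364) -> (9.192,9.192) [heading=45, draw]
  PU: pen up
  -- iteration 2/5 --
  FD 4: (9.192,9.192) -> (12.021,12.021) [heading=45, move]
  PU: pen up
  -- iteration 3/5 --
  FD 4: (12.021,12.021) -> (14.849,14.849) [heading=45, move]
  PU: pen up
  -- iteration 4/5 --
  FD 4: (14.849,14.849) -> (17.678,17.678) [heading=45, move]
  PU: pen up
  -- iteration 5/5 --
  FD 4: (17.678,17.678) -> (20.506,20.506) [heading=45, move]
  PU: pen up
]
FD 5: (20.506,20.506) -> (24.042,24.042) [heading=45, move]
BK 16: (24.042,24.042) -> (12.728,12.728) [heading=45, move]
FD 16: (12.728,12.728) -> (24.042,24.042) [heading=45, move]
FD 7: (24.042,24.042) -> (28.991,28.991) [heading=45, move]
Final: pos=(28.991,28.991), heading=45, 3 segment(s) drawn

Answer: 45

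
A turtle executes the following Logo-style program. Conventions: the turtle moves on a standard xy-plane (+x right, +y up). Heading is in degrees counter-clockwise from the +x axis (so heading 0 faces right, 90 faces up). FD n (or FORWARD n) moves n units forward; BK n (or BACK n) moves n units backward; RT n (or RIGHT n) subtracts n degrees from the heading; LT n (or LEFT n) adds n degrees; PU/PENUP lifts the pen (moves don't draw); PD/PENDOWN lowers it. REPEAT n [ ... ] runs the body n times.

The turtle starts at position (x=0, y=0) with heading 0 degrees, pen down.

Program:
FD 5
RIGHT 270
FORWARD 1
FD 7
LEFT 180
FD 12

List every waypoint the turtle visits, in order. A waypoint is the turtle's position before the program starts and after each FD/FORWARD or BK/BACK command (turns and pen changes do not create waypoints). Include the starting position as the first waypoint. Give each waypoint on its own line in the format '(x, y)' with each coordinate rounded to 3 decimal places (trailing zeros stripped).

Executing turtle program step by step:
Start: pos=(0,0), heading=0, pen down
FD 5: (0,0) -> (5,0) [heading=0, draw]
RT 270: heading 0 -> 90
FD 1: (5,0) -> (5,1) [heading=90, draw]
FD 7: (5,1) -> (5,8) [heading=90, draw]
LT 180: heading 90 -> 270
FD 12: (5,8) -> (5,-4) [heading=270, draw]
Final: pos=(5,-4), heading=270, 4 segment(s) drawn
Waypoints (5 total):
(0, 0)
(5, 0)
(5, 1)
(5, 8)
(5, -4)

Answer: (0, 0)
(5, 0)
(5, 1)
(5, 8)
(5, -4)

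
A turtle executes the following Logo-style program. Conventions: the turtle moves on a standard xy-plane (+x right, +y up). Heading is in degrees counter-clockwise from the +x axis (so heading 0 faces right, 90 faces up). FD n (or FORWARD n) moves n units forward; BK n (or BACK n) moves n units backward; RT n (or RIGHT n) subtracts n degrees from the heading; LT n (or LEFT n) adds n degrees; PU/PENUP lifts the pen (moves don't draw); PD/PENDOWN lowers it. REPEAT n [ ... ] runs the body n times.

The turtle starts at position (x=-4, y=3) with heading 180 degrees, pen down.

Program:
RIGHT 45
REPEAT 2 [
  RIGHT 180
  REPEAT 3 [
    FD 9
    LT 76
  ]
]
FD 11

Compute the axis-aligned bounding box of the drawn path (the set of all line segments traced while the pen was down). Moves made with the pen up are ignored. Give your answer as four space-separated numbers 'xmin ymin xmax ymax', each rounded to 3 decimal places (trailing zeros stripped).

Executing turtle program step by step:
Start: pos=(-4,3), heading=180, pen down
RT 45: heading 180 -> 135
REPEAT 2 [
  -- iteration 1/2 --
  RT 180: heading 135 -> 315
  REPEAT 3 [
    -- iteration 1/3 --
    FD 9: (-4,3) -> (2.364,-3.364) [heading=315, draw]
    LT 76: heading 315 -> 31
    -- iteration 2/3 --
    FD 9: (2.364,-3.364) -> (10.078,1.271) [heading=31, draw]
    LT 76: heading 31 -> 107
    -- iteration 3/3 --
    FD 9: (10.078,1.271) -> (7.447,9.878) [heading=107, draw]
    LT 76: heading 107 -> 183
  ]
  -- iteration 2/2 --
  RT 180: heading 183 -> 3
  REPEAT 3 [
    -- iteration 1/3 --
    FD 9: (7.447,9.878) -> (16.435,10.349) [heading=3, draw]
    LT 76: heading 3 -> 79
    -- iteration 2/3 --
    FD 9: (16.435,10.349) -> (18.152,19.184) [heading=79, draw]
    LT 76: heading 79 -> 155
    -- iteration 3/3 --
    FD 9: (18.152,19.184) -> (9.995,22.987) [heading=155, draw]
    LT 76: heading 155 -> 231
  ]
]
FD 11: (9.995,22.987) -> (3.073,14.439) [heading=231, draw]
Final: pos=(3.073,14.439), heading=231, 7 segment(s) drawn

Segment endpoints: x in {-4, 2.364, 3.073, 7.447, 9.995, 10.078, 16.435, 18.152}, y in {-3.364, 1.271, 3, 9.878, 10.349, 14.439, 19.184, 22.987}
xmin=-4, ymin=-3.364, xmax=18.152, ymax=22.987

Answer: -4 -3.364 18.152 22.987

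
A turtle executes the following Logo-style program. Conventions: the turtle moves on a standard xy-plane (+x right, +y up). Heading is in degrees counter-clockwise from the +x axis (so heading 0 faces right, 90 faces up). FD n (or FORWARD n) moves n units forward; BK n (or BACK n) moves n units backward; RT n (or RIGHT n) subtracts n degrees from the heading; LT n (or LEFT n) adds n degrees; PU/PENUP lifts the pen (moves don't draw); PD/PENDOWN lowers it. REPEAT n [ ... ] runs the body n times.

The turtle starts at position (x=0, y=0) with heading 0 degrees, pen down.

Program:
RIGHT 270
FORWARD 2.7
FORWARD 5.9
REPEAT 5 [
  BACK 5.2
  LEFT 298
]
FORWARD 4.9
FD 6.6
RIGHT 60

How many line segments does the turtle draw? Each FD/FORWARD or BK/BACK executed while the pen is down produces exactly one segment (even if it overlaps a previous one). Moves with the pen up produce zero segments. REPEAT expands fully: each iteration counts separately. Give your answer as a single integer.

Answer: 9

Derivation:
Executing turtle program step by step:
Start: pos=(0,0), heading=0, pen down
RT 270: heading 0 -> 90
FD 2.7: (0,0) -> (0,2.7) [heading=90, draw]
FD 5.9: (0,2.7) -> (0,8.6) [heading=90, draw]
REPEAT 5 [
  -- iteration 1/5 --
  BK 5.2: (0,8.6) -> (0,3.4) [heading=90, draw]
  LT 298: heading 90 -> 28
  -- iteration 2/5 --
  BK 5.2: (0,3.4) -> (-4.591,0.959) [heading=28, draw]
  LT 298: heading 28 -> 326
  -- iteration 3/5 --
  BK 5.2: (-4.591,0.959) -> (-8.902,3.867) [heading=326, draw]
  LT 298: heading 326 -> 264
  -- iteration 4/5 --
  BK 5.2: (-8.902,3.867) -> (-8.359,9.038) [heading=264, draw]
  LT 298: heading 264 -> 202
  -- iteration 5/5 --
  BK 5.2: (-8.359,9.038) -> (-3.537,10.986) [heading=202, draw]
  LT 298: heading 202 -> 140
]
FD 4.9: (-3.537,10.986) -> (-7.291,14.136) [heading=140, draw]
FD 6.6: (-7.291,14.136) -> (-12.347,18.378) [heading=140, draw]
RT 60: heading 140 -> 80
Final: pos=(-12.347,18.378), heading=80, 9 segment(s) drawn
Segments drawn: 9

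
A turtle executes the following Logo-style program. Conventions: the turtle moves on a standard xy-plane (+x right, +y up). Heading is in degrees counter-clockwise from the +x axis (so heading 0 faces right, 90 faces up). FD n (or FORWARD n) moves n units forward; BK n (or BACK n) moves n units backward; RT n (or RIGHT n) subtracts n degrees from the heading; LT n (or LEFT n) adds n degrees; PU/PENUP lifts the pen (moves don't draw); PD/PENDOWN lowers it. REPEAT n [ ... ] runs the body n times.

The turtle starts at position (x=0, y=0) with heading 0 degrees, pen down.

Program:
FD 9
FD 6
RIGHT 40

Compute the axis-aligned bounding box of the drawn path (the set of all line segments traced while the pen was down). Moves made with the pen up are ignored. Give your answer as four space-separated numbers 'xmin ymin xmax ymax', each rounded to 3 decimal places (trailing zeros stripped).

Answer: 0 0 15 0

Derivation:
Executing turtle program step by step:
Start: pos=(0,0), heading=0, pen down
FD 9: (0,0) -> (9,0) [heading=0, draw]
FD 6: (9,0) -> (15,0) [heading=0, draw]
RT 40: heading 0 -> 320
Final: pos=(15,0), heading=320, 2 segment(s) drawn

Segment endpoints: x in {0, 9, 15}, y in {0}
xmin=0, ymin=0, xmax=15, ymax=0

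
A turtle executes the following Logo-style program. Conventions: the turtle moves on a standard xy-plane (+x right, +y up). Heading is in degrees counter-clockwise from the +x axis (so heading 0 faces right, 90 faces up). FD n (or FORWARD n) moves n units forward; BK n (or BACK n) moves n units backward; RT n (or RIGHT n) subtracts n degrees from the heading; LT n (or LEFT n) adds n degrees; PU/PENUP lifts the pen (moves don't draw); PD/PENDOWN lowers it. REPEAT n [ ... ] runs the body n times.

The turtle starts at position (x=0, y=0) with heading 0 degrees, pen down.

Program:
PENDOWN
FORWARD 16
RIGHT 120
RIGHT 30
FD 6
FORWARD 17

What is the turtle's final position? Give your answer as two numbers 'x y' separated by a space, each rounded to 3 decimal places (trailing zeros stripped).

Executing turtle program step by step:
Start: pos=(0,0), heading=0, pen down
PD: pen down
FD 16: (0,0) -> (16,0) [heading=0, draw]
RT 120: heading 0 -> 240
RT 30: heading 240 -> 210
FD 6: (16,0) -> (10.804,-3) [heading=210, draw]
FD 17: (10.804,-3) -> (-3.919,-11.5) [heading=210, draw]
Final: pos=(-3.919,-11.5), heading=210, 3 segment(s) drawn

Answer: -3.919 -11.5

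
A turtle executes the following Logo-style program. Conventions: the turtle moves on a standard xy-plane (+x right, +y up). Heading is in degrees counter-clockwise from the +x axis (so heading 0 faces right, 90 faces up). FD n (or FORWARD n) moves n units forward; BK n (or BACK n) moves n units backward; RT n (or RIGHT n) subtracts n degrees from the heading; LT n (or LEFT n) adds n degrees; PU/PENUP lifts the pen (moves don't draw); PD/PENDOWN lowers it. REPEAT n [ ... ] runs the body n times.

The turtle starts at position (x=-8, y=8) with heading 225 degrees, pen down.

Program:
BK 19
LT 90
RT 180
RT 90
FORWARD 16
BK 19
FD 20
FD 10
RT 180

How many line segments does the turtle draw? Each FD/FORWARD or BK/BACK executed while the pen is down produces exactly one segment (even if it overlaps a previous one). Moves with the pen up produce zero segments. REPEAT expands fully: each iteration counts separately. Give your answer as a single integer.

Executing turtle program step by step:
Start: pos=(-8,8), heading=225, pen down
BK 19: (-8,8) -> (5.435,21.435) [heading=225, draw]
LT 90: heading 225 -> 315
RT 180: heading 315 -> 135
RT 90: heading 135 -> 45
FD 16: (5.435,21.435) -> (16.749,32.749) [heading=45, draw]
BK 19: (16.749,32.749) -> (3.314,19.314) [heading=45, draw]
FD 20: (3.314,19.314) -> (17.456,33.456) [heading=45, draw]
FD 10: (17.456,33.456) -> (24.527,40.527) [heading=45, draw]
RT 180: heading 45 -> 225
Final: pos=(24.527,40.527), heading=225, 5 segment(s) drawn
Segments drawn: 5

Answer: 5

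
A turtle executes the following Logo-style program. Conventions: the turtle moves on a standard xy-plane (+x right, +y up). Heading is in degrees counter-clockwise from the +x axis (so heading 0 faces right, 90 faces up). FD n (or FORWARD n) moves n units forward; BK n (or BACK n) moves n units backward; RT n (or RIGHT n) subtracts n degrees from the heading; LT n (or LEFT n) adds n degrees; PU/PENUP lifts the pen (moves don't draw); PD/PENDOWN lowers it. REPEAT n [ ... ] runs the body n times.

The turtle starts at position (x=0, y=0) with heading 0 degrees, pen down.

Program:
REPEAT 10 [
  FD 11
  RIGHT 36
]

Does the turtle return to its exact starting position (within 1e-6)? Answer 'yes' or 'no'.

Answer: yes

Derivation:
Executing turtle program step by step:
Start: pos=(0,0), heading=0, pen down
REPEAT 10 [
  -- iteration 1/10 --
  FD 11: (0,0) -> (11,0) [heading=0, draw]
  RT 36: heading 0 -> 324
  -- iteration 2/10 --
  FD 11: (11,0) -> (19.899,-6.466) [heading=324, draw]
  RT 36: heading 324 -> 288
  -- iteration 3/10 --
  FD 11: (19.899,-6.466) -> (23.298,-16.927) [heading=288, draw]
  RT 36: heading 288 -> 252
  -- iteration 4/10 --
  FD 11: (23.298,-16.927) -> (19.899,-27.389) [heading=252, draw]
  RT 36: heading 252 -> 216
  -- iteration 5/10 --
  FD 11: (19.899,-27.389) -> (11,-33.855) [heading=216, draw]
  RT 36: heading 216 -> 180
  -- iteration 6/10 --
  FD 11: (11,-33.855) -> (0,-33.855) [heading=180, draw]
  RT 36: heading 180 -> 144
  -- iteration 7/10 --
  FD 11: (0,-33.855) -> (-8.899,-27.389) [heading=144, draw]
  RT 36: heading 144 -> 108
  -- iteration 8/10 --
  FD 11: (-8.899,-27.389) -> (-12.298,-16.927) [heading=108, draw]
  RT 36: heading 108 -> 72
  -- iteration 9/10 --
  FD 11: (-12.298,-16.927) -> (-8.899,-6.466) [heading=72, draw]
  RT 36: heading 72 -> 36
  -- iteration 10/10 --
  FD 11: (-8.899,-6.466) -> (0,0) [heading=36, draw]
  RT 36: heading 36 -> 0
]
Final: pos=(0,0), heading=0, 10 segment(s) drawn

Start position: (0, 0)
Final position: (0, 0)
Distance = 0; < 1e-6 -> CLOSED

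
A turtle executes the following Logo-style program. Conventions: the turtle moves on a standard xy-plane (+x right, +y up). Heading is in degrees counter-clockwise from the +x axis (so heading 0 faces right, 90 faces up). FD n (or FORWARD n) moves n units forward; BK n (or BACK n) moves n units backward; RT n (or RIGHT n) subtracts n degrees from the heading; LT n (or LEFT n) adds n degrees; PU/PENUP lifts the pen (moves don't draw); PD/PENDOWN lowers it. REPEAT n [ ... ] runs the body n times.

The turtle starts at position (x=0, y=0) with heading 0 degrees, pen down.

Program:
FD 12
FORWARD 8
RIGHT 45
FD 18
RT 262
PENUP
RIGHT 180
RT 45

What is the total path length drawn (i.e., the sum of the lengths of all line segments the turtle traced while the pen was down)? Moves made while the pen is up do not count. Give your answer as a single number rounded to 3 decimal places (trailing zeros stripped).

Answer: 38

Derivation:
Executing turtle program step by step:
Start: pos=(0,0), heading=0, pen down
FD 12: (0,0) -> (12,0) [heading=0, draw]
FD 8: (12,0) -> (20,0) [heading=0, draw]
RT 45: heading 0 -> 315
FD 18: (20,0) -> (32.728,-12.728) [heading=315, draw]
RT 262: heading 315 -> 53
PU: pen up
RT 180: heading 53 -> 233
RT 45: heading 233 -> 188
Final: pos=(32.728,-12.728), heading=188, 3 segment(s) drawn

Segment lengths:
  seg 1: (0,0) -> (12,0), length = 12
  seg 2: (12,0) -> (20,0), length = 8
  seg 3: (20,0) -> (32.728,-12.728), length = 18
Total = 38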